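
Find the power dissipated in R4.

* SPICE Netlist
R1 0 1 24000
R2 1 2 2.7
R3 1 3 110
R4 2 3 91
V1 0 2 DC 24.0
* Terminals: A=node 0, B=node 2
Nodal analysis, taking node 2 as the 0 V reference.
Source V1 fixes V_0 = 24 V.
KCL at each unknown node (sum of currents leaving = 0; resistances in Ω):
  Node 1: (V_1 - 24)/24000 + (V_1 - 0)/2.7 + (V_1 - V_3)/110 = 0
  Node 3: (V_3 - V_1)/110 + (V_3 - 0)/91 = 0
Collecting terms (coefficients in siemens):
  0.3795·V_1 - 0.009091·V_3 = 0.001
  0.02008·V_3 - 0.009091·V_1 = 0
Determinant D = (0.3795)(0.02008) - (-0.009091)(-0.009091) = 0.007538
V_1 = [(0.001)(0.02008) - (-0.009091)(0)]/D = 0.002664 V
V_3 = [(0.3795)(0) - (0.001)(-0.009091)]/D = 0.001206 V
I_R4 = (V_2 - V_3)/R4 = (0 - 0.001206)/91 = -0.00001325 A
P_R4 = I_R4² × R4 = (-0.00001325)² × 91 = 0.00000001598 W

Final answer: 1.598e-08 W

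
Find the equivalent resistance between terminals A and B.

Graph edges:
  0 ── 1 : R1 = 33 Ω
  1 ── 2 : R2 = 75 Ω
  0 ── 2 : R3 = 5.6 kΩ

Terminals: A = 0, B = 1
Reduce the network between node 0 (A) and node 1 (B) by series/parallel combination:
  Rs1 = R3 + R2 (series, joined only at node 2) = 5600 + 75 = 5675 Ω
  Rp1 = R1 ‖ Rs1 (parallel, both between nodes 0 and 1) = 1/(1/33 + 1/5675) = 32.81 Ω
R_eq = 32.81 Ω

Final answer: 32.81 Ω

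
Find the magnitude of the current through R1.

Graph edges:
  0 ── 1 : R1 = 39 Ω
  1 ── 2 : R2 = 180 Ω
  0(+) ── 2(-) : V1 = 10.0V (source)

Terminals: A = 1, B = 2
Nodal analysis, taking node 2 as the 0 V reference.
Source V1 fixes V_0 = 10 V.
KCL at each unknown node (sum of currents leaving = 0; resistances in Ω):
  Node 1: (V_1 - 10)/39 + (V_1 - 0)/180 = 0
Collecting terms: 0.0312 × V_1 = 0.2564  =>  V_1 = 8.219 V
I_R1 = (V_0 - V_1)/R1 = (10 - 8.219)/39 = 0.04566 A
|I_R1| = 0.04566 A

Final answer: |I_R1| = 0.04566 A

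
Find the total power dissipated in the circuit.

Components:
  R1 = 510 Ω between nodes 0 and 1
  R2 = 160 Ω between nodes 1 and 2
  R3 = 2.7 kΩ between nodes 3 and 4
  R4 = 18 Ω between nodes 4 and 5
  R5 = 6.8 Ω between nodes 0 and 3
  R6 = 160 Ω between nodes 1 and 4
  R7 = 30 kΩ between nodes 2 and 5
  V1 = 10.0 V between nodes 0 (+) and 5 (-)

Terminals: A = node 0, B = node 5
Nodal analysis, taking node 5 as the 0 V reference.
Source V1 fixes V_0 = 10 V.
KCL at each unknown node (sum of currents leaving = 0; resistances in Ω):
  Node 1: (V_1 - 10)/510 + (V_1 - V_2)/160 + (V_1 - V_4)/160 = 0
  Node 2: (V_2 - V_1)/160 + (V_2 - 0)/30000 = 0
  Node 3: (V_3 - V_4)/2700 + (V_3 - 10)/6.8 = 0
  Node 4: (V_4 - V_3)/2700 + (V_4 - 0)/18 + (V_4 - V_1)/160 = 0
Collecting terms (coefficients in siemens):
  0.01446·V_1 - 0.00625·V_2 - 0.00625·V_4 = 0.01961
  0.006283·V_2 - 0.00625·V_1 = 0
  0.1474·V_3 - 0.0003704·V_4 = 1.471
  0.06218·V_4 - 0.00625·V_1 - 0.0003704·V_3 = 0
Solving these 4 simultaneous equations (Gaussian elimination) gives:
  V_1 = 2.623 V, V_2 = 2.61 V, V_3 = 9.976 V, V_4 = 0.3231 V
Power in each resistor, P = (ΔV)²/R:
  P_R1 = (10 - 2.623)²/510 = 0.1067 W
  P_R2 = (2.623 - 2.61)²/160 = 0.000001211 W
  P_R3 = (9.976 - 0.3231)²/2700 = 0.03451 W
  P_R4 = (0.3231 - 0)²/18 = 0.005801 W
  P_R5 = (10 - 9.976)²/6.8 = 0.00008691 W
  P_R6 = (2.623 - 0.3231)²/160 = 0.03307 W
  P_R7 = (2.61 - 0)²/30000 = 0.000227 W
P_total = P_R1 + P_R2 + P_R3 + P_R4 + P_R5 + P_R6 + P_R7 = 0.1804 W

Final answer: 0.1804 W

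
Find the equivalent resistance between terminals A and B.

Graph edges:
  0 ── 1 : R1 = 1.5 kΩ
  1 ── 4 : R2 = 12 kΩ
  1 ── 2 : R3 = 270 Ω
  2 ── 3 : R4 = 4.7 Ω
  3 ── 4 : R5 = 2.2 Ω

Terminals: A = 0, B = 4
Reduce the network between node 0 (A) and node 4 (B) by series/parallel combination:
  Rs1 = R3 + R4 (series, joined only at node 2) = 270 + 4.7 = 274.7 Ω
  Rs2 = R5 + Rs1 (series, joined only at node 3) = 2.2 + 274.7 = 276.9 Ω
  Rp1 = R2 ‖ Rs2 (parallel, both between nodes 1 and 4) = 1/(1/12000 + 1/276.9) = 270.7 Ω
  Rs3 = R1 + Rp1 (series, joined only at node 1) = 1500 + 270.7 = 1771 Ω
R_eq = 1.771 kΩ

Final answer: 1.771 kΩ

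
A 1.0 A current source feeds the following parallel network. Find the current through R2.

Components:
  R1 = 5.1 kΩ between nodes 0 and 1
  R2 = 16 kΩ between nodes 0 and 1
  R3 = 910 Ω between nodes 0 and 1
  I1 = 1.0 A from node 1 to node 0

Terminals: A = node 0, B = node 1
All resistors sit directly between nodes 0 and 1, so they are in parallel and share one voltage V; the full source current 1 A splits among them.
1/R_par = 1/5100 + 1/16000 + 1/910 = 0.001357 S  =>  R_par = 736.7 Ω
V = I × R_par = 1 × 736.7 = 736.7 V
I_R2 = V/R2 = 736.7/16000 = 0.04604 A

Final answer: 0.04604 A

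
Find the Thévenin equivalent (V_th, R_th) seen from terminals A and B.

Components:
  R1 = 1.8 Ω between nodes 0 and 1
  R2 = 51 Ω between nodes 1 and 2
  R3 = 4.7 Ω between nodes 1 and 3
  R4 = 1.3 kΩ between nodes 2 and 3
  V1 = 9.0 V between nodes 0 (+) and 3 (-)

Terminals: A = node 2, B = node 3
Step 1 — V_th is the open-circuit voltage V_A - V_B (nothing connected across the terminals).
Nodal analysis, taking node 3 as the 0 V reference.
Source V1 fixes V_0 = 9 V.
KCL at each unknown node (sum of currents leaving = 0; resistances in Ω):
  Node 1: (V_1 - 9)/1.8 + (V_1 - V_2)/51 + (V_1 - 0)/4.7 = 0
  Node 2: (V_2 - V_1)/51 + (V_2 - 0)/1300 = 0
Collecting terms (coefficients in siemens):
  0.7879·V_1 - 0.01961·V_2 = 5
  0.02038·V_2 - 0.01961·V_1 = 0
Determinant D = (0.7879)(0.02038) - (-0.01961)(-0.01961) = 0.01567
V_1 = [(5)(0.02038) - (-0.01961)(0)]/D = 6.501 V
V_2 = [(0.7879)(0) - (5)(-0.01961)]/D = 6.256 V
V_th = V_2 - V_3 = 6.256 - 0 = 6.256 V
Step 2 — R_th: zero the source — replace V1 by a short circuit (node 3 merges into node 0) — and find the resistance seen between A (node 2) and B (node 0).
Reduce the network between node 2 (A) and node 0 (B) by series/parallel combination:
  Rp1 = R1 ‖ R3 (parallel, both between nodes 0 and 1) = 1/(1/1.8 + 1/4.7) = 1.302 Ω
  Rs1 = R2 + Rp1 (series, joined only at node 1) = 51 + 1.302 = 52.3 Ω
  Rp2 = R4 ‖ Rs1 (parallel, both between nodes 0 and 2) = 1/(1/1300 + 1/52.3) = 50.28 Ω
R_th = 50.28 Ω

Final answer: V_th = 6.256 V, R_th = 50.28 Ω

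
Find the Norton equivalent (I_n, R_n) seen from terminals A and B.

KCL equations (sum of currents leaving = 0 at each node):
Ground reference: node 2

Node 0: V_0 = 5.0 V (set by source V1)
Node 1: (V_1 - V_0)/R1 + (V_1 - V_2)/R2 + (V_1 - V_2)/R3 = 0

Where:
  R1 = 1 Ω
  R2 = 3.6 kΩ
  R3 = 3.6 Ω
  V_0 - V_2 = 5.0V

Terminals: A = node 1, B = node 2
Find the Thévenin equivalent first; then I_n = V_th/R_th and R_n = R_th.
Step 1 — V_th is the open-circuit voltage V_A - V_B (nothing connected across the terminals).
Nodal analysis, taking node 2 as the 0 V reference.
Source V1 fixes V_0 = 5 V.
KCL at each unknown node (sum of currents leaving = 0; resistances in Ω):
  Node 1: (V_1 - 5)/1 + (V_1 - 0)/3600 + (V_1 - 0)/3.6 = 0
Collecting terms: 1.278 × V_1 = 5  =>  V_1 = 3.912 V
V_th = V_1 - V_2 = 3.912 - 0 = 3.912 V
Step 2 — R_th: zero the source — replace V1 by a short circuit (node 2 merges into node 0) — and find the resistance seen between A (node 1) and B (node 0).
Reduce the network between node 1 (A) and node 0 (B) by series/parallel combination:
  Rp1 = R1 ‖ R2 ‖ R3 (parallel, all between nodes 0 and 1) = 1/(1/1 + 1/3600 + 1/3.6) = 0.7824 Ω
R_th = 0.7824 Ω
I_n = V_th/R_th = 3.912/0.7824 = 5 A, and R_n = R_th = 0.7824 Ω

Final answer: I_n = 5 A, R_n = 0.7824 Ω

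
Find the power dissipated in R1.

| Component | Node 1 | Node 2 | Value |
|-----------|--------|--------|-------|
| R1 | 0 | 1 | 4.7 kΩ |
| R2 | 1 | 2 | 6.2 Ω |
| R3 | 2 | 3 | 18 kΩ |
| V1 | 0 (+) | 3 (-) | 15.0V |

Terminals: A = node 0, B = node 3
Nodal analysis, taking node 3 as the 0 V reference.
Source V1 fixes V_0 = 15 V.
KCL at each unknown node (sum of currents leaving = 0; resistances in Ω):
  Node 1: (V_1 - 15)/4700 + (V_1 - V_2)/6.2 = 0
  Node 2: (V_2 - V_1)/6.2 + (V_2 - 0)/18000 = 0
Collecting terms (coefficients in siemens):
  0.1615·V_1 - 0.1613·V_2 = 0.003191
  0.1613·V_2 - 0.1613·V_1 = 0
Determinant D = (0.1615)(0.1613) - (-0.1613)(-0.1613) = 0.00004329
V_1 = [(0.003191)(0.1613) - (-0.1613)(0)]/D = 11.9 V
V_2 = [(0.1615)(0) - (0.003191)(-0.1613)]/D = 11.89 V
I_R1 = (V_0 - V_1)/R1 = (15 - 11.9)/4700 = 0.0006606 A
P_R1 = I_R1² × R1 = (0.0006606)² × 4700 = 0.002051 W

Final answer: 0.002051 W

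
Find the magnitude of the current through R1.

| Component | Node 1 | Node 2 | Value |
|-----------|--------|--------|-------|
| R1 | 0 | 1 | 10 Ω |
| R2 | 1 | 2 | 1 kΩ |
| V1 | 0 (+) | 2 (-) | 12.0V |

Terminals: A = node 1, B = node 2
Nodal analysis, taking node 2 as the 0 V reference.
Source V1 fixes V_0 = 12 V.
KCL at each unknown node (sum of currents leaving = 0; resistances in Ω):
  Node 1: (V_1 - 12)/10 + (V_1 - 0)/1000 = 0
Collecting terms: 0.101 × V_1 = 1.2  =>  V_1 = 11.88 V
I_R1 = (V_0 - V_1)/R1 = (12 - 11.88)/10 = 0.01188 A
|I_R1| = 0.01188 A

Final answer: |I_R1| = 0.01188 A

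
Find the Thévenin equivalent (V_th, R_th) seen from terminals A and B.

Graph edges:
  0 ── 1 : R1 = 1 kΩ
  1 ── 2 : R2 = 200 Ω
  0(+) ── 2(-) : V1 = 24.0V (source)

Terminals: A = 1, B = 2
Step 1 — V_th is the open-circuit voltage V_A - V_B (nothing connected across the terminals).
Nodal analysis, taking node 2 as the 0 V reference.
Source V1 fixes V_0 = 24 V.
KCL at each unknown node (sum of currents leaving = 0; resistances in Ω):
  Node 1: (V_1 - 24)/1000 + (V_1 - 0)/200 = 0
Collecting terms: 0.006 × V_1 = 0.024  =>  V_1 = 4 V
V_th = V_1 - V_2 = 4 - 0 = 4 V
Step 2 — R_th: zero the source — replace V1 by a short circuit (node 2 merges into node 0) — and find the resistance seen between A (node 1) and B (node 0).
Reduce the network between node 1 (A) and node 0 (B) by series/parallel combination:
  Rp1 = R1 ‖ R2 (parallel, both between nodes 0 and 1) = 1/(1/1000 + 1/200) = 166.7 Ω
R_th = 166.7 Ω

Final answer: V_th = 4 V, R_th = 166.7 Ω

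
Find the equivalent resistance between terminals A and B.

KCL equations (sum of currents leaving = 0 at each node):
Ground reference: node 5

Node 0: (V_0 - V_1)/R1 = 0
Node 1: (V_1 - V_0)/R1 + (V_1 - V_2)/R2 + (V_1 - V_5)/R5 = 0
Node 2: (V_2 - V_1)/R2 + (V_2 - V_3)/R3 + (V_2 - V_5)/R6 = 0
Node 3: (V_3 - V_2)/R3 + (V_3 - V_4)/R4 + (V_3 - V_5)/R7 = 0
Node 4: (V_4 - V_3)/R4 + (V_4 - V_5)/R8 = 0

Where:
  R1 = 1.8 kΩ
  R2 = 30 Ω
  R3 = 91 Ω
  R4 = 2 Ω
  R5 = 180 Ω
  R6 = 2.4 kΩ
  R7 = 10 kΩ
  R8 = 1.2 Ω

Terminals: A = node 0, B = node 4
The network is not a plain series/parallel combination. Inject a 1 A test current into terminal A (node 0) and return it from terminal B (node 4); then R_eq = V_A / (1 A).
Nodal analysis, taking node 4 as the 0 V reference.
Current source I_test pushes 1 A into node 0 and draws it out of node 4.
KCL at each unknown node (sum of currents leaving = 0; resistances in Ω):
  Node 0: (V_0 - V_1)/1800 - 1 = 0
  Node 1: (V_1 - V_0)/1800 + (V_1 - V_2)/30 + (V_1 - V_5)/180 = 0
  Node 2: (V_2 - V_1)/30 + (V_2 - V_3)/91 + (V_2 - V_5)/2400 = 0
  Node 3: (V_3 - V_2)/91 + (V_3 - 0)/2 + (V_3 - V_5)/10000 = 0
  Node 5: (V_5 - V_1)/180 + (V_5 - V_2)/2400 + (V_5 - V_3)/10000 + (V_5 - 0)/1.2 = 0
Collecting terms (coefficients in siemens):
  0.0005556·V_0 - 0.0005556·V_1 = 1
  0.03944·V_1 - 0.0005556·V_0 - 0.03333·V_2 - 0.005556·V_5 = 0
  0.04474·V_2 - 0.03333·V_1 - 0.01099·V_3 - 0.0004167·V_5 = 0
  0.5111·V_3 - 0.01099·V_2 - 0.0001·V_5 = 0
  0.8394·V_5 - 0.005556·V_1 - 0.0004167·V_2 - 0.0001·V_3 = 0
Solving these 5 simultaneous equations (Gaussian elimination) gives:
  V_0 = 1872 V, V_1 = 72.04 V, V_2 = 53.97 V, V_3 = 1.16 V
  V_5 = 0.5037 V
R_eq = V_0 / 1 A = 1872 Ω = 1.872 kΩ

Final answer: 1.872 kΩ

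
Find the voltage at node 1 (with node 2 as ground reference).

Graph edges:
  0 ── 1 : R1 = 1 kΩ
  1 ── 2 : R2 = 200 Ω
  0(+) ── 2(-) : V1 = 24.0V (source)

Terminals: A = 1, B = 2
Nodal analysis, taking node 2 as the 0 V reference.
Source V1 fixes V_0 = 24 V.
KCL at each unknown node (sum of currents leaving = 0; resistances in Ω):
  Node 1: (V_1 - 24)/1000 + (V_1 - 0)/200 = 0
Collecting terms: 0.006 × V_1 = 0.024  =>  V_1 = 4 V
The requested potential is V_1 = 4 V.

Final answer: V_1 = 4 V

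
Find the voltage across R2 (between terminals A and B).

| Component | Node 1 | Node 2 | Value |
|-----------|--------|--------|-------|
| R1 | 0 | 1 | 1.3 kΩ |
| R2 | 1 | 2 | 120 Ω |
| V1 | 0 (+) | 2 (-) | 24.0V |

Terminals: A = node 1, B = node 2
R1 and R2 are in series across V1 (node 0 → node 1 → node 2), and the output A–B is taken across R2, so this is a voltage divider.
Series current: I = V1/(R1 + R2) = 24/(1300 + 120) = 24/1420 = 0.0169 A
V_R2 = I × R2 = V1 × R2/(R1 + R2) = 24 × 120/1420 = 2.028 V

Final answer: 2.028 V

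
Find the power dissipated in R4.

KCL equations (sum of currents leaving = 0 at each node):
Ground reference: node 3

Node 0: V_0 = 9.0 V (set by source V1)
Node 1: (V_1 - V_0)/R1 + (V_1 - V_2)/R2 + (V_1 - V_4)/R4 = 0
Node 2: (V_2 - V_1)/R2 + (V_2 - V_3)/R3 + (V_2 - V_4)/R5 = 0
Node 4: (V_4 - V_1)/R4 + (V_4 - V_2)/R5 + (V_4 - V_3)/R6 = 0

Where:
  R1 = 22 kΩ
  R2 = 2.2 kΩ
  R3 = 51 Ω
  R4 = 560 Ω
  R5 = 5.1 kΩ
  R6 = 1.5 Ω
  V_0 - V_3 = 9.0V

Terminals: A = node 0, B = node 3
Nodal analysis, taking node 3 as the 0 V reference.
Source V1 fixes V_0 = 9 V.
KCL at each unknown node (sum of currents leaving = 0; resistances in Ω):
  Node 1: (V_1 - 9)/22000 + (V_1 - V_2)/2200 + (V_1 - V_4)/560 = 0
  Node 2: (V_2 - V_1)/2200 + (V_2 - 0)/51 + (V_2 - V_4)/5100 = 0
  Node 4: (V_4 - V_1)/560 + (V_4 - V_2)/5100 + (V_4 - 0)/1.5 = 0
Collecting terms (coefficients in siemens):
  0.002286·V_1 - 0.0004545·V_2 - 0.001786·V_4 = 0.0004091
  0.02026·V_2 - 0.0004545·V_1 - 0.0001961·V_4 = 0
  0.6686·V_4 - 0.001786·V_1 - 0.0001961·V_2 = 0
Solving these 3 simultaneous equations (Gaussian elimination) gives:
  V_1 = 0.1802 V, V_2 = 0.004047 V, V_4 = 0.0004823 V
I_R4 = (V_1 - V_4)/R4 = (0.1802 - 0.0004823)/560 = 0.0003209 A
P_R4 = I_R4² × R4 = (0.0003209)² × 560 = 0.00005765 W

Final answer: 5.765e-05 W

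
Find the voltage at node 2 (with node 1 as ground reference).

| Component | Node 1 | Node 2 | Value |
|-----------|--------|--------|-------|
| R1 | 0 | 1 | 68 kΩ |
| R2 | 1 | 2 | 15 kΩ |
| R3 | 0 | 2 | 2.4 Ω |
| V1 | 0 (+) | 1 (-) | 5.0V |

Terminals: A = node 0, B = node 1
Nodal analysis, taking node 1 as the 0 V reference.
Source V1 fixes V_0 = 5 V.
KCL at each unknown node (sum of currents leaving = 0; resistances in Ω):
  Node 2: (V_2 - 0)/15000 + (V_2 - 5)/2.4 = 0
Collecting terms: 0.4167 × V_2 = 2.083  =>  V_2 = 4.999 V
The requested potential is V_2 = 4.999 V.

Final answer: V_2 = 4.999 V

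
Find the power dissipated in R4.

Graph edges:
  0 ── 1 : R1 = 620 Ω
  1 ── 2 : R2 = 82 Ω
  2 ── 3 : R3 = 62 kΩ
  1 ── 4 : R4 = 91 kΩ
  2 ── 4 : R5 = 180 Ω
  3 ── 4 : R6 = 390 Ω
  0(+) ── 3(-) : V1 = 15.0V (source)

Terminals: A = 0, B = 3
Nodal analysis, taking node 3 as the 0 V reference.
Source V1 fixes V_0 = 15 V.
KCL at each unknown node (sum of currents leaving = 0; resistances in Ω):
  Node 1: (V_1 - 15)/620 + (V_1 - V_2)/82 + (V_1 - V_4)/91000 = 0
  Node 2: (V_2 - V_1)/82 + (V_2 - 0)/62000 + (V_2 - V_4)/180 = 0
  Node 4: (V_4 - V_1)/91000 + (V_4 - V_2)/180 + (V_4 - 0)/390 = 0
Collecting terms (coefficients in siemens):
  0.01382·V_1 - 0.0122·V_2 - 0.00001099·V_4 = 0.02419
  0.01777·V_2 - 0.0122·V_1 - 0.005556·V_4 = 0
  0.008131·V_4 - 0.00001099·V_1 - 0.005556·V_2 = 0
Solving these 3 simultaneous equations (Gaussian elimination) gives:
  V_1 = 7.654 V, V_2 = 6.686 V, V_4 = 4.579 V
I_R4 = (V_1 - V_4)/R4 = (7.654 - 4.579)/91000 = 0.0000338 A
P_R4 = I_R4² × R4 = (0.0000338)² × 91000 = 0.000104 W

Final answer: 0.000104 W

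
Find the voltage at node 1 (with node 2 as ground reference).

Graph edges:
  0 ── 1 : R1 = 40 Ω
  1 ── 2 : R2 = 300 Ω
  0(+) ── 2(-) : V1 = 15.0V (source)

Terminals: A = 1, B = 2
Nodal analysis, taking node 2 as the 0 V reference.
Source V1 fixes V_0 = 15 V.
KCL at each unknown node (sum of currents leaving = 0; resistances in Ω):
  Node 1: (V_1 - 15)/40 + (V_1 - 0)/300 = 0
Collecting terms: 0.02833 × V_1 = 0.375  =>  V_1 = 13.24 V
The requested potential is V_1 = 13.24 V.

Final answer: V_1 = 13.24 V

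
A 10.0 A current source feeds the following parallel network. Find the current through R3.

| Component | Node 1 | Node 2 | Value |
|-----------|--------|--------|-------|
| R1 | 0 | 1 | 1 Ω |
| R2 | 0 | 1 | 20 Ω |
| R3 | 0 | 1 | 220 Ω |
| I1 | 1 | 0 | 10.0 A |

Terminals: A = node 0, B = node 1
All resistors sit directly between nodes 0 and 1, so they are in parallel and share one voltage V; the full source current 10 A splits among them.
1/R_par = 1/1 + 1/20 + 1/220 = 1.055 S  =>  R_par = 0.9483 Ω
V = I × R_par = 10 × 0.9483 = 9.483 V
I_R3 = V/R3 = 9.483/220 = 0.0431 A

Final answer: 0.0431 A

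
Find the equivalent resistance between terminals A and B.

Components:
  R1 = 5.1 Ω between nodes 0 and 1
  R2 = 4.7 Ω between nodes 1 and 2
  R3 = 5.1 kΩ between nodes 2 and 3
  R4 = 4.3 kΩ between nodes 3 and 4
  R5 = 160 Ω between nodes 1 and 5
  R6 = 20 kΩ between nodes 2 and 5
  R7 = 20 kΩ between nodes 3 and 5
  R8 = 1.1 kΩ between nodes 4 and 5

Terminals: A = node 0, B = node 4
The network is not a plain series/parallel combination. Inject a 1 A test current into terminal A (node 0) and return it from terminal B (node 4); then R_eq = V_A / (1 A).
Nodal analysis, taking node 4 as the 0 V reference.
Current source I_test pushes 1 A into node 0 and draws it out of node 4.
KCL at each unknown node (sum of currents leaving = 0; resistances in Ω):
  Node 0: (V_0 - V_1)/5.1 - 1 = 0
  Node 1: (V_1 - V_0)/5.1 + (V_1 - V_2)/4.7 + (V_1 - V_5)/160 = 0
  Node 2: (V_2 - V_1)/4.7 + (V_2 - V_3)/5100 + (V_2 - V_5)/20000 = 0
  Node 3: (V_3 - V_2)/5100 + (V_3 - 0)/4300 + (V_3 - V_5)/20000 = 0
  Node 5: (V_5 - V_1)/160 + (V_5 - V_2)/20000 + (V_5 - V_3)/20000 + (V_5 - 0)/1100 = 0
Collecting terms (coefficients in siemens):
  0.1961·V_0 - 0.1961·V_1 = 1
  0.4151·V_1 - 0.1961·V_0 - 0.2128·V_2 - 0.00625·V_5 = 0
  0.213·V_2 - 0.2128·V_1 - 0.0001961·V_3 - 0.00005·V_5 = 0
  0.0004786·V_3 - 0.0001961·V_2 - 0.00005·V_5 = 0
  0.007259·V_5 - 0.00625·V_1 - 0.00005·V_2 - 0.00005·V_3 = 0
Solving these 5 simultaneous equations (Gaussian elimination) gives:
  V_0 = 1106 V, V_1 = 1101 V, V_2 = 1100 V, V_3 = 550.9 V
  V_5 = 959.1 V
R_eq = V_0 / 1 A = 1106 Ω = 1.106 kΩ

Final answer: 1.106 kΩ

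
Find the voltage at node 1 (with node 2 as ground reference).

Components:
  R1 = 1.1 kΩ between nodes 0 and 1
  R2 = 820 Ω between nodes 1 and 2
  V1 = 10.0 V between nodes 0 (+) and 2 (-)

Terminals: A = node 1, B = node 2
Nodal analysis, taking node 2 as the 0 V reference.
Source V1 fixes V_0 = 10 V.
KCL at each unknown node (sum of currents leaving = 0; resistances in Ω):
  Node 1: (V_1 - 10)/1100 + (V_1 - 0)/820 = 0
Collecting terms: 0.002129 × V_1 = 0.009091  =>  V_1 = 4.271 V
The requested potential is V_1 = 4.271 V.

Final answer: V_1 = 4.271 V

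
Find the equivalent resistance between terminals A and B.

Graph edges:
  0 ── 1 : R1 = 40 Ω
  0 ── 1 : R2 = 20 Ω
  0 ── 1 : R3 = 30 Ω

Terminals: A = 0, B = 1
Reduce the network between node 0 (A) and node 1 (B) by series/parallel combination:
  Rp1 = R1 ‖ R2 ‖ R3 (parallel, all between nodes 0 and 1) = 1/(1/40 + 1/20 + 1/30) = 9.231 Ω
R_eq = 9.231 Ω

Final answer: 9.231 Ω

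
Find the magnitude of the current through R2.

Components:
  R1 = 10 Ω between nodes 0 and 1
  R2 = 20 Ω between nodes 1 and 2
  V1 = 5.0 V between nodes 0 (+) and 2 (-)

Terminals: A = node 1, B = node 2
Nodal analysis, taking node 2 as the 0 V reference.
Source V1 fixes V_0 = 5 V.
KCL at each unknown node (sum of currents leaving = 0; resistances in Ω):
  Node 1: (V_1 - 5)/10 + (V_1 - 0)/20 = 0
Collecting terms: 0.15 × V_1 = 0.5  =>  V_1 = 3.333 V
I_R2 = (V_1 - V_2)/R2 = (3.333 - 0)/20 = 0.1667 A
|I_R2| = 0.1667 A

Final answer: |I_R2| = 0.1667 A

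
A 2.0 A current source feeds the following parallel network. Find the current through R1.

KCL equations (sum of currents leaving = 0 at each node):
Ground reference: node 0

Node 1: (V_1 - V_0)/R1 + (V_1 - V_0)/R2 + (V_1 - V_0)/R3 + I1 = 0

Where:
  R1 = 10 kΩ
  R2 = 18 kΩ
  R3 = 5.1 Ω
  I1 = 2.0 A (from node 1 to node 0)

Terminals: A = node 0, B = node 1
All resistors sit directly between nodes 0 and 1, so they are in parallel and share one voltage V; the full source current 2 A splits among them.
1/R_par = 1/10000 + 1/18000 + 1/5.1 = 0.1962 S  =>  R_par = 5.096 Ω
V = I × R_par = 2 × 5.096 = 10.19 V
I_R1 = V/R1 = 10.19/10000 = 0.001019 A

Final answer: 0.001019 A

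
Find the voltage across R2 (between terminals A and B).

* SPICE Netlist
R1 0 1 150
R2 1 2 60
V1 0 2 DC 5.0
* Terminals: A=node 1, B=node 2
R1 and R2 are in series across V1 (node 0 → node 1 → node 2), and the output A–B is taken across R2, so this is a voltage divider.
Series current: I = V1/(R1 + R2) = 5/(150 + 60) = 5/210 = 0.02381 A
V_R2 = I × R2 = V1 × R2/(R1 + R2) = 5 × 60/210 = 1.429 V

Final answer: 1.429 V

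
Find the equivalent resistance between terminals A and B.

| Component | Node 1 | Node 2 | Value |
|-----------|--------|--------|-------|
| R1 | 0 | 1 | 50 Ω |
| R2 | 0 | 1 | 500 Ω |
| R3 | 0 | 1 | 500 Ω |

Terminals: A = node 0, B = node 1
Reduce the network between node 0 (A) and node 1 (B) by series/parallel combination:
  Rp1 = R1 ‖ R2 ‖ R3 (parallel, all between nodes 0 and 1) = 1/(1/50 + 1/500 + 1/500) = 41.67 Ω
R_eq = 41.67 Ω

Final answer: 41.67 Ω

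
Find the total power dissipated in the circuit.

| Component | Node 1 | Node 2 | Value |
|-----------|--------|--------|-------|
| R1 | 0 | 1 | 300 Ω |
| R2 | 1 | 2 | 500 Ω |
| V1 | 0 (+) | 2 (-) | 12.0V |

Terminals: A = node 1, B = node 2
Nodal analysis, taking node 2 as the 0 V reference.
Source V1 fixes V_0 = 12 V.
KCL at each unknown node (sum of currents leaving = 0; resistances in Ω):
  Node 1: (V_1 - 12)/300 + (V_1 - 0)/500 = 0
Collecting terms: 0.005333 × V_1 = 0.04  =>  V_1 = 7.5 V
Power in each resistor, P = (ΔV)²/R:
  P_R1 = (12 - 7.5)²/300 = 0.0675 W
  P_R2 = (7.5 - 0)²/500 = 0.1125 W
P_total = P_R1 + P_R2 = 0.18 W

Final answer: 0.18 W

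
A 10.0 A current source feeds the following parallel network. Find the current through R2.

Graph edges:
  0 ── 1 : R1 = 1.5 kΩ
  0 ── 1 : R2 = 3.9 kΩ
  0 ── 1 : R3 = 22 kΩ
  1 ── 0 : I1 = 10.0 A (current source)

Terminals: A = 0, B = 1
All resistors sit directly between nodes 0 and 1, so they are in parallel and share one voltage V; the full source current 10 A splits among them.
1/R_par = 1/1500 + 1/3900 + 1/22000 = 0.0009685 S  =>  R_par = 1032 Ω
V = I × R_par = 10 × 1032 = 10320 V
I_R2 = V/R2 = 10320/3900 = 2.647 A

Final answer: 2.647 A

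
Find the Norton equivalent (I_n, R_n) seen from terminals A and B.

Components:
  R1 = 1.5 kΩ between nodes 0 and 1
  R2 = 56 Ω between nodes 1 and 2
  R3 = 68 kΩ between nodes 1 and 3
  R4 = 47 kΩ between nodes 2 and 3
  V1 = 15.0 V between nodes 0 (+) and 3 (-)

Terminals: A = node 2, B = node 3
Find the Thévenin equivalent first; then I_n = V_th/R_th and R_n = R_th.
Step 1 — V_th is the open-circuit voltage V_A - V_B (nothing connected across the terminals).
Nodal analysis, taking node 3 as the 0 V reference.
Source V1 fixes V_0 = 15 V.
KCL at each unknown node (sum of currents leaving = 0; resistances in Ω):
  Node 1: (V_1 - 15)/1500 + (V_1 - V_2)/56 + (V_1 - 0)/68000 = 0
  Node 2: (V_2 - V_1)/56 + (V_2 - 0)/47000 = 0
Collecting terms (coefficients in siemens):
  0.01854·V_1 - 0.01786·V_2 = 0.01
  0.01788·V_2 - 0.01786·V_1 = 0
Determinant D = (0.01854)(0.01788) - (-0.01786)(-0.01786) = 0.00001256
V_1 = [(0.01)(0.01788) - (-0.01786)(0)]/D = 14.23 V
V_2 = [(0.01854)(0) - (0.01)(-0.01786)]/D = 14.22 V
V_th = V_2 - V_3 = 14.22 - 0 = 14.22 V
Step 2 — R_th: zero the source — replace V1 by a short circuit (node 3 merges into node 0) — and find the resistance seen between A (node 2) and B (node 0).
Reduce the network between node 2 (A) and node 0 (B) by series/parallel combination:
  Rp1 = R1 ‖ R3 (parallel, both between nodes 0 and 1) = 1/(1/1500 + 1/68000) = 1468 Ω
  Rs1 = R2 + Rp1 (series, joined only at node 1) = 56 + 1468 = 1524 Ω
  Rp2 = R4 ‖ Rs1 (parallel, both between nodes 0 and 2) = 1/(1/47000 + 1/1524) = 1476 Ω
R_th = 1.476 kΩ
I_n = V_th/R_th = 14.22/1476 = 0.009632 A, and R_n = R_th = 1.476 kΩ

Final answer: I_n = 0.009632 A, R_n = 1.476 kΩ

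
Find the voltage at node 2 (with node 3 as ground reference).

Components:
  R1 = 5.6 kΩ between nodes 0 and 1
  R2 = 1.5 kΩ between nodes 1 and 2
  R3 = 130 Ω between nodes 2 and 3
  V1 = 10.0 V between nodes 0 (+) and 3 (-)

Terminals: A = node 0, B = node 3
Nodal analysis, taking node 3 as the 0 V reference.
Source V1 fixes V_0 = 10 V.
KCL at each unknown node (sum of currents leaving = 0; resistances in Ω):
  Node 1: (V_1 - 10)/5600 + (V_1 - V_2)/1500 = 0
  Node 2: (V_2 - V_1)/1500 + (V_2 - 0)/130 = 0
Collecting terms (coefficients in siemens):
  0.0008452·V_1 - 0.0006667·V_2 = 0.001786
  0.008359·V_2 - 0.0006667·V_1 = 0
Determinant D = (0.0008452)(0.008359) - (-0.0006667)(-0.0006667) = 0.000006621
V_1 = [(0.001786)(0.008359) - (-0.0006667)(0)]/D = 2.254 V
V_2 = [(0.0008452)(0) - (0.001786)(-0.0006667)]/D = 0.1798 V
The requested potential is V_2 = 0.1798 V.

Final answer: V_2 = 0.1798 V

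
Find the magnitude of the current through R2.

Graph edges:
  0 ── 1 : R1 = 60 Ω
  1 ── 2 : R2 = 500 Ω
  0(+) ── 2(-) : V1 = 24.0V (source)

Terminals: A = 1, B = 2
Nodal analysis, taking node 2 as the 0 V reference.
Source V1 fixes V_0 = 24 V.
KCL at each unknown node (sum of currents leaving = 0; resistances in Ω):
  Node 1: (V_1 - 24)/60 + (V_1 - 0)/500 = 0
Collecting terms: 0.01867 × V_1 = 0.4  =>  V_1 = 21.43 V
I_R2 = (V_1 - V_2)/R2 = (21.43 - 0)/500 = 0.04286 A
|I_R2| = 0.04286 A

Final answer: |I_R2| = 0.04286 A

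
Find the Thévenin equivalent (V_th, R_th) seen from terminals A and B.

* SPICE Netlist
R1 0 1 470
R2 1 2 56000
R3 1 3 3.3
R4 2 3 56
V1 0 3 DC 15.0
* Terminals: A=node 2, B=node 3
Step 1 — V_th is the open-circuit voltage V_A - V_B (nothing connected across the terminals).
Nodal analysis, taking node 3 as the 0 V reference.
Source V1 fixes V_0 = 15 V.
KCL at each unknown node (sum of currents leaving = 0; resistances in Ω):
  Node 1: (V_1 - 15)/470 + (V_1 - V_2)/56000 + (V_1 - 0)/3.3 = 0
  Node 2: (V_2 - V_1)/56000 + (V_2 - 0)/56 = 0
Collecting terms (coefficients in siemens):
  0.3052·V_1 - 0.00001786·V_2 = 0.03191
  0.01787·V_2 - 0.00001786·V_1 = 0
Determinant D = (0.3052)(0.01787) - (-0.00001786)(-0.00001786) = 0.005455
V_1 = [(0.03191)(0.01787) - (-0.00001786)(0)]/D = 0.1046 V
V_2 = [(0.3052)(0) - (0.03191)(-0.00001786)]/D = 0.0001045 V
V_th = V_2 - V_3 = 0.0001045 - 0 = 0.0001045 V
Step 2 — R_th: zero the source — replace V1 by a short circuit (node 3 merges into node 0) — and find the resistance seen between A (node 2) and B (node 0).
Reduce the network between node 2 (A) and node 0 (B) by series/parallel combination:
  Rp1 = R1 ‖ R3 (parallel, both between nodes 0 and 1) = 1/(1/470 + 1/3.3) = 3.277 Ω
  Rs1 = R2 + Rp1 (series, joined only at node 1) = 56000 + 3.277 = 56000 Ω
  Rp2 = R4 ‖ Rs1 (parallel, both between nodes 0 and 2) = 1/(1/56 + 1/56000) = 55.94 Ω
R_th = 55.94 Ω

Final answer: V_th = 0.0001045 V, R_th = 55.94 Ω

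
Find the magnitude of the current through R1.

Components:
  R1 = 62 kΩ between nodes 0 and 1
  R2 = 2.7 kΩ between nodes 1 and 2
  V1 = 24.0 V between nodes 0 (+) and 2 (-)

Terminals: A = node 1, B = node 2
Nodal analysis, taking node 2 as the 0 V reference.
Source V1 fixes V_0 = 24 V.
KCL at each unknown node (sum of currents leaving = 0; resistances in Ω):
  Node 1: (V_1 - 24)/62000 + (V_1 - 0)/2700 = 0
Collecting terms: 0.0003865 × V_1 = 0.0003871  =>  V_1 = 1.002 V
I_R1 = (V_0 - V_1)/R1 = (24 - 1.002)/62000 = 0.0003709 A
|I_R1| = 0.0003709 A

Final answer: |I_R1| = 0.0003709 A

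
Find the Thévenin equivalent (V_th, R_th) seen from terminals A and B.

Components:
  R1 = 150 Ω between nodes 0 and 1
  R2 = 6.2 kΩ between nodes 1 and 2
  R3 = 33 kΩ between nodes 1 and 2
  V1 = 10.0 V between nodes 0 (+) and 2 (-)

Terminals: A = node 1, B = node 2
Step 1 — V_th is the open-circuit voltage V_A - V_B (nothing connected across the terminals).
Nodal analysis, taking node 2 as the 0 V reference.
Source V1 fixes V_0 = 10 V.
KCL at each unknown node (sum of currents leaving = 0; resistances in Ω):
  Node 1: (V_1 - 10)/150 + (V_1 - 0)/6200 + (V_1 - 0)/33000 = 0
Collecting terms: 0.006858 × V_1 = 0.06667  =>  V_1 = 9.721 V
V_th = V_1 - V_2 = 9.721 - 0 = 9.721 V
Step 2 — R_th: zero the source — replace V1 by a short circuit (node 2 merges into node 0) — and find the resistance seen between A (node 1) and B (node 0).
Reduce the network between node 1 (A) and node 0 (B) by series/parallel combination:
  Rp1 = R1 ‖ R2 ‖ R3 (parallel, all between nodes 0 and 1) = 1/(1/150 + 1/6200 + 1/33000) = 145.8 Ω
R_th = 145.8 Ω

Final answer: V_th = 9.721 V, R_th = 145.8 Ω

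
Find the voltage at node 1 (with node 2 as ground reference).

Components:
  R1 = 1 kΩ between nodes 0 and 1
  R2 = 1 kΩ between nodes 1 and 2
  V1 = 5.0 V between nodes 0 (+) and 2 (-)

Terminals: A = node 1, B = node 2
Nodal analysis, taking node 2 as the 0 V reference.
Source V1 fixes V_0 = 5 V.
KCL at each unknown node (sum of currents leaving = 0; resistances in Ω):
  Node 1: (V_1 - 5)/1000 + (V_1 - 0)/1000 = 0
Collecting terms: 0.002 × V_1 = 0.005  =>  V_1 = 2.5 V
The requested potential is V_1 = 2.5 V.

Final answer: V_1 = 2.5 V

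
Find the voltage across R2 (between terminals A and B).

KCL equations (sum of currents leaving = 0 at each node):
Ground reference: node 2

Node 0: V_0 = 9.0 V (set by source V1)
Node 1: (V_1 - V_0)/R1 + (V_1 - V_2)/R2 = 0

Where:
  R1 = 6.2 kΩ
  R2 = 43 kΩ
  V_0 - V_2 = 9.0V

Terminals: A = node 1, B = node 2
R1 and R2 are in series across V1 (node 0 → node 1 → node 2), and the output A–B is taken across R2, so this is a voltage divider.
Series current: I = V1/(R1 + R2) = 9/(6200 + 43000) = 9/49200 = 0.0001829 A
V_R2 = I × R2 = V1 × R2/(R1 + R2) = 9 × 43000/49200 = 7.866 V

Final answer: 7.866 V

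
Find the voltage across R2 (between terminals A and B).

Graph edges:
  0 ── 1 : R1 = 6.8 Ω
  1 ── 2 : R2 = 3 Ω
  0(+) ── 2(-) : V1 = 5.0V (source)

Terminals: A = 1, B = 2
R1 and R2 are in series across V1 (node 0 → node 1 → node 2), and the output A–B is taken across R2, so this is a voltage divider.
Series current: I = V1/(R1 + R2) = 5/(6.8 + 3) = 5/9.8 = 0.5102 A
V_R2 = I × R2 = V1 × R2/(R1 + R2) = 5 × 3/9.8 = 1.531 V

Final answer: 1.531 V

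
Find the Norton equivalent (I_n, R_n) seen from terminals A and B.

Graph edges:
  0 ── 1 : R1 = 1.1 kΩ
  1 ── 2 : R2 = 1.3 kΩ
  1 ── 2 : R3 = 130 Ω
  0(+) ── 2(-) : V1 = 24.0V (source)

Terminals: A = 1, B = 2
Find the Thévenin equivalent first; then I_n = V_th/R_th and R_n = R_th.
Step 1 — V_th is the open-circuit voltage V_A - V_B (nothing connected across the terminals).
Nodal analysis, taking node 2 as the 0 V reference.
Source V1 fixes V_0 = 24 V.
KCL at each unknown node (sum of currents leaving = 0; resistances in Ω):
  Node 1: (V_1 - 24)/1100 + (V_1 - 0)/1300 + (V_1 - 0)/130 = 0
Collecting terms: 0.009371 × V_1 = 0.02182  =>  V_1 = 2.328 V
V_th = V_1 - V_2 = 2.328 - 0 = 2.328 V
Step 2 — R_th: zero the source — replace V1 by a short circuit (node 2 merges into node 0) — and find the resistance seen between A (node 1) and B (node 0).
Reduce the network between node 1 (A) and node 0 (B) by series/parallel combination:
  Rp1 = R1 ‖ R2 ‖ R3 (parallel, all between nodes 0 and 1) = 1/(1/1100 + 1/1300 + 1/130) = 106.7 Ω
R_th = 106.7 Ω
I_n = V_th/R_th = 2.328/106.7 = 0.02182 A, and R_n = R_th = 106.7 Ω

Final answer: I_n = 0.02182 A, R_n = 106.7 Ω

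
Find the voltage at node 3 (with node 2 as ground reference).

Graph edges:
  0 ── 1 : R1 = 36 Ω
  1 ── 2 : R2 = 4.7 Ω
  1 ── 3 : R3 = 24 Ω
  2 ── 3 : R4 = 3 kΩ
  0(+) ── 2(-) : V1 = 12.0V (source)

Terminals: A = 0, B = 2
Nodal analysis, taking node 2 as the 0 V reference.
Source V1 fixes V_0 = 12 V.
KCL at each unknown node (sum of currents leaving = 0; resistances in Ω):
  Node 1: (V_1 - 12)/36 + (V_1 - 0)/4.7 + (V_1 - V_3)/24 = 0
  Node 3: (V_3 - V_1)/24 + (V_3 - 0)/3000 = 0
Collecting terms (coefficients in siemens):
  0.2822·V_1 - 0.04167·V_3 = 0.3333
  0.042·V_3 - 0.04167·V_1 = 0
Determinant D = (0.2822)(0.042) - (-0.04167)(-0.04167) = 0.01012
V_1 = [(0.3333)(0.042) - (-0.04167)(0)]/D = 1.384 V
V_3 = [(0.2822)(0) - (0.3333)(-0.04167)]/D = 1.373 V
The requested potential is V_3 = 1.373 V.

Final answer: V_3 = 1.373 V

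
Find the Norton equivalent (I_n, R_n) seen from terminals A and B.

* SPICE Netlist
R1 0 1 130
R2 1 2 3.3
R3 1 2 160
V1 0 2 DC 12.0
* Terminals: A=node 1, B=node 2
Find the Thévenin equivalent first; then I_n = V_th/R_th and R_n = R_th.
Step 1 — V_th is the open-circuit voltage V_A - V_B (nothing connected across the terminals).
Nodal analysis, taking node 2 as the 0 V reference.
Source V1 fixes V_0 = 12 V.
KCL at each unknown node (sum of currents leaving = 0; resistances in Ω):
  Node 1: (V_1 - 12)/130 + (V_1 - 0)/3.3 + (V_1 - 0)/160 = 0
Collecting terms: 0.317 × V_1 = 0.09231  =>  V_1 = 0.2912 V
V_th = V_1 - V_2 = 0.2912 - 0 = 0.2912 V
Step 2 — R_th: zero the source — replace V1 by a short circuit (node 2 merges into node 0) — and find the resistance seen between A (node 1) and B (node 0).
Reduce the network between node 1 (A) and node 0 (B) by series/parallel combination:
  Rp1 = R1 ‖ R2 ‖ R3 (parallel, all between nodes 0 and 1) = 1/(1/130 + 1/3.3 + 1/160) = 3.155 Ω
R_th = 3.155 Ω
I_n = V_th/R_th = 0.2912/3.155 = 0.09231 A, and R_n = R_th = 3.155 Ω

Final answer: I_n = 0.09231 A, R_n = 3.155 Ω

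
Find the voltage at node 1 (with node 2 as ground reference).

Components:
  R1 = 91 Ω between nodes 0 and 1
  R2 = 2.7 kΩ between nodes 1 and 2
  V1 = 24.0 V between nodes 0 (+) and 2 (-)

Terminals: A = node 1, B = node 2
Nodal analysis, taking node 2 as the 0 V reference.
Source V1 fixes V_0 = 24 V.
KCL at each unknown node (sum of currents leaving = 0; resistances in Ω):
  Node 1: (V_1 - 24)/91 + (V_1 - 0)/2700 = 0
Collecting terms: 0.01136 × V_1 = 0.2637  =>  V_1 = 23.22 V
The requested potential is V_1 = 23.22 V.

Final answer: V_1 = 23.22 V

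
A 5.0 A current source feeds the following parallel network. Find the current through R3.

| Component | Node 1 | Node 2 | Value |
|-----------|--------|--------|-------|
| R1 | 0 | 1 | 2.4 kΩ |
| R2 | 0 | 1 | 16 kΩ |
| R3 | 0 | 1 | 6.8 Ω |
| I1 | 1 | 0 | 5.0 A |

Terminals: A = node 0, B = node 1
All resistors sit directly between nodes 0 and 1, so they are in parallel and share one voltage V; the full source current 5 A splits among them.
1/R_par = 1/2400 + 1/16000 + 1/6.8 = 0.1475 S  =>  R_par = 6.778 Ω
V = I × R_par = 5 × 6.778 = 33.89 V
I_R3 = V/R3 = 33.89/6.8 = 4.984 A

Final answer: 4.984 A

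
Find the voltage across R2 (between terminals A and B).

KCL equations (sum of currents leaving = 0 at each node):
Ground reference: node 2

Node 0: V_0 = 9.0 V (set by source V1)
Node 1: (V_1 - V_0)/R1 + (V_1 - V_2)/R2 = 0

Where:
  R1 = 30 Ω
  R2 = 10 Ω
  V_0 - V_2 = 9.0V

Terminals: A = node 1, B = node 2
R1 and R2 are in series across V1 (node 0 → node 1 → node 2), and the output A–B is taken across R2, so this is a voltage divider.
Series current: I = V1/(R1 + R2) = 9/(30 + 10) = 9/40 = 0.225 A
V_R2 = I × R2 = V1 × R2/(R1 + R2) = 9 × 10/40 = 2.25 V

Final answer: 2.25 V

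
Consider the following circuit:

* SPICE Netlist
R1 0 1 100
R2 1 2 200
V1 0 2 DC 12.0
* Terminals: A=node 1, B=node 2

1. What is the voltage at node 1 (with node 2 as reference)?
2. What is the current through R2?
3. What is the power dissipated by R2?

Nodal analysis, taking node 2 as the 0 V reference.
Source V1 fixes V_0 = 12 V.
KCL at each unknown node (sum of currents leaving = 0; resistances in Ω):
  Node 1: (V_1 - 12)/100 + (V_1 - 0)/200 = 0
Collecting terms: 0.015 × V_1 = 0.12  =>  V_1 = 8 V
Part 1:
  Read off the nodal solution: V_1 = 8 V
Part 2:
  I_R2 = (V_1 - V_2)/R2 = (8 - 0)/200 = 0.04 A
  Magnitude: I_R2 = 0.04 A
Part 3:
  I_R2 = (V_1 - V_2)/R2 = (8 - 0)/200 = 0.04 A
  P_R2 = I_R2² × R2 = (0.04)² × 200 = 0.32 W

Final answers:
1. V_1 = 8 V
2. I_R2 = 0.04 A
3. P_R2 = 0.32 W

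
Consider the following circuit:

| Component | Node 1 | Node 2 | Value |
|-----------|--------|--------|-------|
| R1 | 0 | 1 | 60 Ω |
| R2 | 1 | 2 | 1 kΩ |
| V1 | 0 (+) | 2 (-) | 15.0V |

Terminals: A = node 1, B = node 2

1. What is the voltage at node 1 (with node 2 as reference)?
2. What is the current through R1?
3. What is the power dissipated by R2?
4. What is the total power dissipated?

Nodal analysis, taking node 2 as the 0 V reference.
Source V1 fixes V_0 = 15 V.
KCL at each unknown node (sum of currents leaving = 0; resistances in Ω):
  Node 1: (V_1 - 15)/60 + (V_1 - 0)/1000 = 0
Collecting terms: 0.01767 × V_1 = 0.25  =>  V_1 = 14.15 V
Part 1:
  Read off the nodal solution: V_1 = 14.15 V
Part 2:
  I_R1 = (V_0 - V_1)/R1 = (15 - 14.15)/60 = 0.01415 A
  Magnitude: I_R1 = 0.01415 A
Part 3:
  I_R2 = (V_1 - V_2)/R2 = (14.15 - 0)/1000 = 0.01415 A
  P_R2 = I_R2² × R2 = (0.01415)² × 1000 = 0.2002 W
Part 4:
  Power in each resistor, P = (ΔV)²/R:
    P_R1 = (15 - 14.15)²/60 = 0.01201 W
    P_R2 = (14.15 - 0)²/1000 = 0.2002 W
  P_total = P_R1 + P_R2 = 0.2123 W

Final answers:
1. V_1 = 14.15 V
2. I_R1 = 0.01415 A
3. P_R2 = 0.2002 W
4. P_total = 0.2123 W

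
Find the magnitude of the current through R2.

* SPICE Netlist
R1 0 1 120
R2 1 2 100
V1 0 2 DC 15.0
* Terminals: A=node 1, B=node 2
Nodal analysis, taking node 2 as the 0 V reference.
Source V1 fixes V_0 = 15 V.
KCL at each unknown node (sum of currents leaving = 0; resistances in Ω):
  Node 1: (V_1 - 15)/120 + (V_1 - 0)/100 = 0
Collecting terms: 0.01833 × V_1 = 0.125  =>  V_1 = 6.818 V
I_R2 = (V_1 - V_2)/R2 = (6.818 - 0)/100 = 0.06818 A
|I_R2| = 0.06818 A

Final answer: |I_R2| = 0.06818 A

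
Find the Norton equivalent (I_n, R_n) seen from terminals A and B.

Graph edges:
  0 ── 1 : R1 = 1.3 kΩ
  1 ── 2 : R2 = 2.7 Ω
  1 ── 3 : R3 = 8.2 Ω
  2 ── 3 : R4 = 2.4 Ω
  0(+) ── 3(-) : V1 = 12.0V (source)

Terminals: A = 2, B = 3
Find the Thévenin equivalent first; then I_n = V_th/R_th and R_n = R_th.
Step 1 — V_th is the open-circuit voltage V_A - V_B (nothing connected across the terminals).
Nodal analysis, taking node 3 as the 0 V reference.
Source V1 fixes V_0 = 12 V.
KCL at each unknown node (sum of currents leaving = 0; resistances in Ω):
  Node 1: (V_1 - 12)/1300 + (V_1 - V_2)/2.7 + (V_1 - 0)/8.2 = 0
  Node 2: (V_2 - V_1)/2.7 + (V_2 - 0)/2.4 = 0
Collecting terms (coefficients in siemens):
  0.4931·V_1 - 0.3704·V_2 = 0.009231
  0.787·V_2 - 0.3704·V_1 = 0
Determinant D = (0.4931)(0.787) - (-0.3704)(-0.3704) = 0.2509
V_1 = [(0.009231)(0.787) - (-0.3704)(0)]/D = 0.02895 V
V_2 = [(0.4931)(0) - (0.009231)(-0.3704)]/D = 0.01363 V
V_th = V_2 - V_3 = 0.01363 - 0 = 0.01363 V
Step 2 — R_th: zero the source — replace V1 by a short circuit (node 3 merges into node 0) — and find the resistance seen between A (node 2) and B (node 0).
Reduce the network between node 2 (A) and node 0 (B) by series/parallel combination:
  Rp1 = R1 ‖ R3 (parallel, both between nodes 0 and 1) = 1/(1/1300 + 1/8.2) = 8.149 Ω
  Rs1 = R2 + Rp1 (series, joined only at node 1) = 2.7 + 8.149 = 10.85 Ω
  Rp2 = R4 ‖ Rs1 (parallel, both between nodes 0 and 2) = 1/(1/2.4 + 1/10.85) = 1.965 Ω
R_th = 1.965 Ω
I_n = V_th/R_th = 0.01363/1.965 = 0.006933 A, and R_n = R_th = 1.965 Ω

Final answer: I_n = 0.006933 A, R_n = 1.965 Ω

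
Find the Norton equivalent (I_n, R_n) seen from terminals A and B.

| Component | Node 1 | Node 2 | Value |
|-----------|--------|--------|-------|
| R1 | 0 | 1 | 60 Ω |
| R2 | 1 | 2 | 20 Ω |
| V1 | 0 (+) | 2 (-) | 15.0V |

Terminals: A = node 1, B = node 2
Find the Thévenin equivalent first; then I_n = V_th/R_th and R_n = R_th.
Step 1 — V_th is the open-circuit voltage V_A - V_B (nothing connected across the terminals).
Nodal analysis, taking node 2 as the 0 V reference.
Source V1 fixes V_0 = 15 V.
KCL at each unknown node (sum of currents leaving = 0; resistances in Ω):
  Node 1: (V_1 - 15)/60 + (V_1 - 0)/20 = 0
Collecting terms: 0.06667 × V_1 = 0.25  =>  V_1 = 3.75 V
V_th = V_1 - V_2 = 3.75 - 0 = 3.75 V
Step 2 — R_th: zero the source — replace V1 by a short circuit (node 2 merges into node 0) — and find the resistance seen between A (node 1) and B (node 0).
Reduce the network between node 1 (A) and node 0 (B) by series/parallel combination:
  Rp1 = R1 ‖ R2 (parallel, both between nodes 0 and 1) = 1/(1/60 + 1/20) = 15 Ω
R_th = 15 Ω
I_n = V_th/R_th = 3.75/15 = 0.25 A, and R_n = R_th = 15 Ω

Final answer: I_n = 0.25 A, R_n = 15 Ω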